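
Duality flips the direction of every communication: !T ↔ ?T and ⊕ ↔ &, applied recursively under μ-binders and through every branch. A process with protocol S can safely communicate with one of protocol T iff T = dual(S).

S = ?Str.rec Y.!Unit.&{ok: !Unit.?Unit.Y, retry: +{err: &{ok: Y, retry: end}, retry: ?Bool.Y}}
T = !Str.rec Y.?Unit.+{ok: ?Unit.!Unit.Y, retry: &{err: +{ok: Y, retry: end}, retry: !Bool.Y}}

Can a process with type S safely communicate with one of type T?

YES

?Str | !Str  ok
  rec Y | rec Y  ok (rec unchanged)
    !Unit | ?Unit  ok
      &{ok,retry} | +{ok,retry}  ok labels match
        case ok:
          !Unit | ?Unit  ok
            ?Unit | !Unit  ok
              Y | Y  ok
        case retry:
          +{err,retry} | &{err,retry}  ok labels match
            case err:
              &{ok,retry} | +{ok,retry}  ok labels match
                case ok:
                  Y | Y  ok
                case retry:
                  end | end  ok
            case retry:
              ?Bool | !Bool  ok
                Y | Y  ok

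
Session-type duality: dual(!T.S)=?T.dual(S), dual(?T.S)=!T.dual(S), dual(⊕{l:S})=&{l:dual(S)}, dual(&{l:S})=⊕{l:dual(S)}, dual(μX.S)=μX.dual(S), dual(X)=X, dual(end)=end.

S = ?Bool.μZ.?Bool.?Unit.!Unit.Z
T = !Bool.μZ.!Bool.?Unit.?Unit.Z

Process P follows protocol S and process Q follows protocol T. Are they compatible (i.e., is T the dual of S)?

NO

?Bool | !Bool  ok
  μZ | μZ  ok (μ self-dual)
    ?Bool | !Bool  ok
      ?Unit | ?Unit  ✗ same direction on both sides — not dual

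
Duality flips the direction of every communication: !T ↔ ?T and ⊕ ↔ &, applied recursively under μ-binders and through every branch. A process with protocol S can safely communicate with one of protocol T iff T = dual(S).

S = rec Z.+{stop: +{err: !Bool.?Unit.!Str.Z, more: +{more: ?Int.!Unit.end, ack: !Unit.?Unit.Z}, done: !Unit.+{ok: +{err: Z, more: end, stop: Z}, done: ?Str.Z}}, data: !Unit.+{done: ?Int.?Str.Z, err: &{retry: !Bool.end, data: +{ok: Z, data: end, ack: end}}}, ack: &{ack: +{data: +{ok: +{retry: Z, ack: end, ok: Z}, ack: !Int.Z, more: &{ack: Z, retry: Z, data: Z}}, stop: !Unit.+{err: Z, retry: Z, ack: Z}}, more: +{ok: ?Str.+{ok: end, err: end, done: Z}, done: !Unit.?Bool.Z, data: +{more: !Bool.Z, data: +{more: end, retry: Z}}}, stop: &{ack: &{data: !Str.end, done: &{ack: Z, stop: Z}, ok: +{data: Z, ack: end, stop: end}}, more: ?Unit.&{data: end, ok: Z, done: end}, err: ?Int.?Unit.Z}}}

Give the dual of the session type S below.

rec Z → rec Z  (binder kept)
  +{stop,data,ack} → &{stop,data,ack}  (select→offer)
    • stop:
      +{err,more,done} → &{err,more,done}  (select→offer)
        • err:
          !Bool → ?Bool
            ?Unit → !Unit
              !Str → ?Str
                Z ↦ Z
        • more:
          +{more,ack} → &{more,ack}  (select→offer)
            • more:
              ?Int → !Int
                !Unit → ?Unit
                  end ↦ end
            • ack:
              !Unit → ?Unit
                ?Unit → !Unit
                  Z ↦ Z
        • done:
          !Unit → ?Unit
            +{ok,done} → &{ok,done}  (select→offer)
              • ok:
                +{err,more,stop} → &{err,more,stop}  (select→offer)
                  • err:
                    Z ↦ Z
                  • more:
                    end ↦ end
                  • stop:
                    Z ↦ Z
              • done:
                ?Str → !Str
                  Z ↦ Z
    • data:
      !Unit → ?Unit
        +{done,err} → &{done,err}  (select→offer)
          • done:
            ?Int → !Int
              ?Str → !Str
                Z ↦ Z
          • err:
            &{retry,data} → +{retry,data}  (offer→select)
              • retry:
                !Bool → ?Bool
                  end ↦ end
              • data:
                +{ok,data,ack} → &{ok,data,ack}  (select→offer)
                  • ok:
                    Z ↦ Z
                  • data:
                    end ↦ end
                  • ack:
                    end ↦ end
    • ack:
      &{ack,more,stop} → +{ack,more,stop}  (offer→select)
        • ack:
          +{data,stop} → &{data,stop}  (select→offer)
            • data:
              +{ok,ack,more} → &{ok,ack,more}  (select→offer)
                • ok:
                  +{retry,ack,ok} → &{retry,ack,ok}  (select→offer)
                    • retry:
                      Z ↦ Z
                    • ack:
                      end ↦ end
                    • ok:
                      Z ↦ Z
                • ack:
                  !Int → ?Int
                    Z ↦ Z
                • more:
                  &{ack,retry,data} → +{ack,retry,data}  (offer→select)
                    • ack:
                      Z ↦ Z
                    • retry:
                      Z ↦ Z
                    • data:
                      Z ↦ Z
            • stop:
              !Unit → ?Unit
                +{err,retry,ack} → &{err,retry,ack}  (select→offer)
                  • err:
                    Z ↦ Z
                  • retry:
                    Z ↦ Z
                  • ack:
                    Z ↦ Z
        • more:
          +{ok,done,data} → &{ok,done,data}  (select→offer)
            • ok:
              ?Str → !Str
                +{ok,err,done} → &{ok,err,done}  (select→offer)
                  • ok:
                    end ↦ end
                  • err:
                    end ↦ end
                  • done:
                    Z ↦ Z
            • done:
              !Unit → ?Unit
                ?Bool → !Bool
                  Z ↦ Z
            • data:
              +{more,data} → &{more,data}  (select→offer)
                • more:
                  !Bool → ?Bool
                    Z ↦ Z
                • data:
                  +{more,retry} → &{more,retry}  (select→offer)
                    • more:
                      end ↦ end
                    • retry:
                      Z ↦ Z
        • stop:
          &{ack,more,err} → +{ack,more,err}  (offer→select)
            • ack:
              &{data,done,ok} → +{data,done,ok}  (offer→select)
                • data:
                  !Str → ?Str
                    end ↦ end
                • done:
                  &{ack,stop} → +{ack,stop}  (offer→select)
                    • ack:
                      Z ↦ Z
                    • stop:
                      Z ↦ Z
                • ok:
                  +{data,ack,stop} → &{data,ack,stop}  (select→offer)
                    • data:
                      Z ↦ Z
                    • ack:
                      end ↦ end
                    • stop:
                      end ↦ end
            • more:
              ?Unit → !Unit
                &{data,ok,done} → +{data,ok,done}  (offer→select)
                  • data:
                    end ↦ end
                  • ok:
                    Z ↦ Z
                  • done:
                    end ↦ end
            • err:
              ?Int → !Int
                ?Unit → !Unit
                  Z ↦ Z

rec Z.&{stop: &{err: ?Bool.!Unit.?Str.Z, more: &{more: !Int.?Unit.end, ack: ?Unit.!Unit.Z}, done: ?Unit.&{ok: &{err: Z, more: end, stop: Z}, done: !Str.Z}}, data: ?Unit.&{done: !Int.!Str.Z, err: +{retry: ?Bool.end, data: &{ok: Z, data: end, ack: end}}}, ack: +{ack: &{data: &{ok: &{retry: Z, ack: end, ok: Z}, ack: ?Int.Z, more: +{ack: Z, retry: Z, data: Z}}, stop: ?Unit.&{err: Z, retry: Z, ack: Z}}, more: &{ok: !Str.&{ok: end, err: end, done: Z}, done: ?Unit.!Bool.Z, data: &{more: ?Bool.Z, data: &{more: end, retry: Z}}}, stop: +{ack: +{data: ?Str.end, done: +{ack: Z, stop: Z}, ok: &{data: Z, ack: end, stop: end}}, more: !Unit.+{data: end, ok: Z, done: end}, err: !Int.!Unit.Z}}}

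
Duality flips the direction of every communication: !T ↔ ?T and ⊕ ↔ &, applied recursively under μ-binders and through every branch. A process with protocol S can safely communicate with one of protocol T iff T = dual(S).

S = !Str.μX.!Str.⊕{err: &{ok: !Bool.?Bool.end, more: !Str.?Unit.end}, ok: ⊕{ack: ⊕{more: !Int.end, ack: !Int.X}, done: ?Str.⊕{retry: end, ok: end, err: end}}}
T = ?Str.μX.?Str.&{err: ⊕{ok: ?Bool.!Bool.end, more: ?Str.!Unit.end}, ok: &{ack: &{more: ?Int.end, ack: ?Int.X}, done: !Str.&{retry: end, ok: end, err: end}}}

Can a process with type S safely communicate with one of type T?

YES

!Str vs ?Str  match
  μX vs μX  match (μ self-dual)
    !Str vs ?Str  match
      ⊕{err,ok} vs &{err,ok}  match label sets agree
        [err]
          &{ok,more} vs ⊕{ok,more}  match label sets agree
            [ok]
              !Bool vs ?Bool  match
                ?Bool vs !Bool  match
                  end vs end  match
            [more]
              !Str vs ?Str  match
                ?Unit vs !Unit  match
                  end vs end  match
        [ok]
          ⊕{ack,done} vs &{ack,done}  match label sets agree
            [ack]
              ⊕{more,ack} vs &{more,ack}  match label sets agree
                [more]
                  !Int vs ?Int  match
                    end vs end  match
                [ack]
                  !Int vs ?Int  match
                    X vs X  match
            [done]
              ?Str vs !Str  match
                ⊕{retry,ok,err} vs &{retry,ok,err}  match label sets agree
                  [retry]
                    end vs end  match
                  [ok]
                    end vs end  match
                  [err]
                    end vs end  match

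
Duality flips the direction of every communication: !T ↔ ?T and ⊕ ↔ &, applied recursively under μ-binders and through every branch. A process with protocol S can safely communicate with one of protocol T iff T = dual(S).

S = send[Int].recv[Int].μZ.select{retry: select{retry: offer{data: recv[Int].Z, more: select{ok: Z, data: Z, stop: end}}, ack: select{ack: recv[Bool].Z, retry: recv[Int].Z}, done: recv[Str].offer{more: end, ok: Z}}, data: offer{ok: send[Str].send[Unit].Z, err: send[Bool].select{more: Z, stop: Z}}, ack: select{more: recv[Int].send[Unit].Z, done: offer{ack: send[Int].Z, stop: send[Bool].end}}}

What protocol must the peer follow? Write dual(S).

send[Int] ↦ recv[Int]
  recv[Int] ↦ send[Int]
    μZ ↦ μZ  (rec unchanged)
      select{retry,data,ack} ↦ offer{retry,data,ack}  (internal→external)
        • retry:
          select{retry,ack,done} ↦ offer{retry,ack,done}  (internal→external)
            • retry:
              offer{data,more} ↦ select{data,more}  (&→⊕)
                • data:
                  recv[Int] ↦ send[Int]
                    Z self-dual
                • more:
                  select{ok,data,stop} ↦ offer{ok,data,stop}  (internal→external)
                    • ok:
                      Z self-dual
                    • data:
                      Z self-dual
                    • stop:
                      end self-dual
            • ack:
              select{ack,retry} ↦ offer{ack,retry}  (internal→external)
                • ack:
                  recv[Bool] ↦ send[Bool]
                    Z self-dual
                • retry:
                  recv[Int] ↦ send[Int]
                    Z self-dual
            • done:
              recv[Str] ↦ send[Str]
                offer{more,ok} ↦ select{more,ok}  (&→⊕)
                  • more:
                    end self-dual
                  • ok:
                    Z self-dual
        • data:
          offer{ok,err} ↦ select{ok,err}  (&→⊕)
            • ok:
              send[Str] ↦ recv[Str]
                send[Unit] ↦ recv[Unit]
                  Z self-dual
            • err:
              send[Bool] ↦ recv[Bool]
                select{more,stop} ↦ offer{more,stop}  (internal→external)
                  • more:
                    Z self-dual
                  • stop:
                    Z self-dual
        • ack:
          select{more,done} ↦ offer{more,done}  (internal→external)
            • more:
              recv[Int] ↦ send[Int]
                send[Unit] ↦ recv[Unit]
                  Z self-dual
            • done:
              offer{ack,stop} ↦ select{ack,stop}  (&→⊕)
                • ack:
                  send[Int] ↦ recv[Int]
                    Z self-dual
                • stop:
                  send[Bool] ↦ recv[Bool]
                    end self-dual

recv[Int].send[Int].μZ.offer{retry: offer{retry: select{data: send[Int].Z, more: offer{ok: Z, data: Z, stop: end}}, ack: offer{ack: send[Bool].Z, retry: send[Int].Z}, done: send[Str].select{more: end, ok: Z}}, data: select{ok: recv[Str].recv[Unit].Z, err: recv[Bool].offer{more: Z, stop: Z}}, ack: offer{more: send[Int].recv[Unit].Z, done: select{ack: recv[Int].Z, stop: recv[Bool].end}}}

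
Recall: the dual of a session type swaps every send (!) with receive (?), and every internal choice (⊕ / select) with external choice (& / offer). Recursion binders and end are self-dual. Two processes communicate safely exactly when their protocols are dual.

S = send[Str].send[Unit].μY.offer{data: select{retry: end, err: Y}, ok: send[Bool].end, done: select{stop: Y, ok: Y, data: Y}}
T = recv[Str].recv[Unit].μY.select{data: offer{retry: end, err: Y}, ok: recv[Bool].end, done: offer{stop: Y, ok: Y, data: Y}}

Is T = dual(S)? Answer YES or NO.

YES

send[Str] ‖ recv[Str]  ✓
  send[Unit] ‖ recv[Unit]  ✓
    μY ‖ μY  ✓ (μ self-dual)
      offer{data,ok,done} ‖ select{data,ok,done}  ✓ same labels
        • data:
          select{retry,err} ‖ offer{retry,err}  ✓ same labels
            • retry:
              end ‖ end  ✓
            • err:
              Y ‖ Y  ✓
        • ok:
          send[Bool] ‖ recv[Bool]  ✓
            end ‖ end  ✓
        • done:
          select{stop,ok,data} ‖ offer{stop,ok,data}  ✓ same labels
            • stop:
              Y ‖ Y  ✓
            • ok:
              Y ‖ Y  ✓
            • data:
              Y ‖ Y  ✓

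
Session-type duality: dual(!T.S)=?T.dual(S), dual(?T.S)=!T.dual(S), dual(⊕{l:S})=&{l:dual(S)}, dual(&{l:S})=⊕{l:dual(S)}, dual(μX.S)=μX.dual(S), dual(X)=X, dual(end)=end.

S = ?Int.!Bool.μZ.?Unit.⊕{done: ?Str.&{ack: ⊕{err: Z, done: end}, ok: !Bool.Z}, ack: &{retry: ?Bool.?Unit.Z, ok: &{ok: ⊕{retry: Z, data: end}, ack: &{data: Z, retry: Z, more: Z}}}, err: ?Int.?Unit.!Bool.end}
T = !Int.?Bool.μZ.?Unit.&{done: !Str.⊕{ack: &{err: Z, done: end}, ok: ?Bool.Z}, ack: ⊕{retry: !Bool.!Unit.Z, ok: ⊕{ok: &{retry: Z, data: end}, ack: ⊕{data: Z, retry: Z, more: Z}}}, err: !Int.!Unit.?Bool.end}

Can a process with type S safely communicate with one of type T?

NO

?Int | !Int  ok
  !Bool | ?Bool  ok
    μZ | μZ  ok (binder kept)
      ?Unit | ?Unit  ✗ same direction on both sides — not dual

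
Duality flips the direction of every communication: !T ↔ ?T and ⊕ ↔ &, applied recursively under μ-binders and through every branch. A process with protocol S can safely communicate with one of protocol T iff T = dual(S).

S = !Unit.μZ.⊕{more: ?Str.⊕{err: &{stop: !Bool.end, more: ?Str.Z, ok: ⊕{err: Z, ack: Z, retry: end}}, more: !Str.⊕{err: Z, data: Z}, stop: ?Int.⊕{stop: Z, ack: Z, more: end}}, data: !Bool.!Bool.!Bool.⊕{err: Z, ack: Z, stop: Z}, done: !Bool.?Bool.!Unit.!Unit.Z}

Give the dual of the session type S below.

?Unit.μZ.&{more: !Str.&{err: ⊕{stop: ?Bool.end, more: !Str.Z, ok: &{err: Z, ack: Z, retry: end}}, more: ?Str.&{err: Z, data: Z}, stop: !Int.&{stop: Z, ack: Z, more: end}}, data: ?Bool.?Bool.?Bool.&{err: Z, ack: Z, stop: Z}, done: ?Bool.!Bool.?Unit.?Unit.Z}

!Unit = ?Unit
  μZ = μZ  (μ self-dual)
    ⊕{more,data,done} = &{more,data,done}  (select→offer)
      • more:
        ?Str = !Str
          ⊕{err,more,stop} = &{err,more,stop}  (select→offer)
            • err:
              &{stop,more,ok} = ⊕{stop,more,ok}  (&→⊕)
                • stop:
                  !Bool = ?Bool
                    end ↦ end
                • more:
                  ?Str = !Str
                    Z ↦ Z
                • ok:
                  ⊕{err,ack,retry} = &{err,ack,retry}  (select→offer)
                    • err:
                      Z ↦ Z
                    • ack:
                      Z ↦ Z
                    • retry:
                      end ↦ end
            • more:
              !Str = ?Str
                ⊕{err,data} = &{err,data}  (select→offer)
                  • err:
                    Z ↦ Z
                  • data:
                    Z ↦ Z
            • stop:
              ?Int = !Int
                ⊕{stop,ack,more} = &{stop,ack,more}  (select→offer)
                  • stop:
                    Z ↦ Z
                  • ack:
                    Z ↦ Z
                  • more:
                    end ↦ end
      • data:
        !Bool = ?Bool
          !Bool = ?Bool
            !Bool = ?Bool
              ⊕{err,ack,stop} = &{err,ack,stop}  (select→offer)
                • err:
                  Z ↦ Z
                • ack:
                  Z ↦ Z
                • stop:
                  Z ↦ Z
      • done:
        !Bool = ?Bool
          ?Bool = !Bool
            !Unit = ?Unit
              !Unit = ?Unit
                Z ↦ Z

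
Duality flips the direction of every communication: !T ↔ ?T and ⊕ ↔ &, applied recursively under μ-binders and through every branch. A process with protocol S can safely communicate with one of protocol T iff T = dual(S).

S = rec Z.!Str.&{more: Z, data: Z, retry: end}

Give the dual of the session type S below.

rec Z = rec Z  (rec unchanged)
  !Str = ?Str
    &{more,data,retry} = +{more,data,retry}  (offer→select)
      • more:
        dual(Z) = Z
      • data:
        dual(Z) = Z
      • retry:
        dual(end) = end

rec Z.?Str.+{more: Z, data: Z, retry: end}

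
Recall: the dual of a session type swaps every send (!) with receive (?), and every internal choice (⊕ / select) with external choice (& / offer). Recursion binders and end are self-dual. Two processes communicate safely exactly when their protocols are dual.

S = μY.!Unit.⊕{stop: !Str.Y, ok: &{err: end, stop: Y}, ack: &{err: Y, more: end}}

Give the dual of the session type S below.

μY ↦ μY  (rec unchanged)
  !Unit ↦ ?Unit
    ⊕{stop,ok,ack} ↦ &{stop,ok,ack}  (select→offer)
      case stop:
        !Str ↦ ?Str
          Y self-dual
      case ok:
        &{err,stop} ↦ ⊕{err,stop}  (offer→select)
          case err:
            end self-dual
          case stop:
            Y self-dual
      case ack:
        &{err,more} ↦ ⊕{err,more}  (offer→select)
          case err:
            Y self-dual
          case more:
            end self-dual

μY.?Unit.&{stop: ?Str.Y, ok: ⊕{err: end, stop: Y}, ack: ⊕{err: Y, more: end}}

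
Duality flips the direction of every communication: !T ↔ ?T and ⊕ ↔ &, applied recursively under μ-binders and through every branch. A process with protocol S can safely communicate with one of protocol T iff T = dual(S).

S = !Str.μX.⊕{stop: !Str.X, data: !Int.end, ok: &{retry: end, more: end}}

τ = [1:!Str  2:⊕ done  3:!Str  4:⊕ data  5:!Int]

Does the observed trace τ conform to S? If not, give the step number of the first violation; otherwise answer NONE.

step 1: !Str  match  cont: μX.…
step 2: got ⊕ done, protocol expects ⊕ stop or ⊕ data or ⊕ ok  ✗

2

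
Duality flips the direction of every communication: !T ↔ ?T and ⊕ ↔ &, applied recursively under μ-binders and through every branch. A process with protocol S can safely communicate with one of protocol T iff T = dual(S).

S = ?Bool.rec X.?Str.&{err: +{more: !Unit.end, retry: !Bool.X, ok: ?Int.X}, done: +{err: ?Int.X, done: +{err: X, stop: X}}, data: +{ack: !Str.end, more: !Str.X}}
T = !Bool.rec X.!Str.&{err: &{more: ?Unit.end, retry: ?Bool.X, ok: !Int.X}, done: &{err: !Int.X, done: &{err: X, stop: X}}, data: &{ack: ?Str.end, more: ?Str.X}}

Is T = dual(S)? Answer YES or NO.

NO

?Bool ‖ !Bool  ok
  rec X ‖ rec X  ok (rec unchanged)
    ?Str ‖ !Str  ok
      &{err,done,data} ‖ &{err,done,data}  ✗ choice polarity not flipped — not dual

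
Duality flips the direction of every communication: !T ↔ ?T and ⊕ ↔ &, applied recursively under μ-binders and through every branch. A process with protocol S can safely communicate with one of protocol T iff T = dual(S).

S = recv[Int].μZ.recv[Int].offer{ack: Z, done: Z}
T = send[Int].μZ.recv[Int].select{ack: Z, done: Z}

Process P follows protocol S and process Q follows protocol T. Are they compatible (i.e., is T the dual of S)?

NO

recv[Int] | send[Int]  ✓
  μZ | μZ  ✓ (rec unchanged)
    recv[Int] | recv[Int]  ✗ same direction on both sides — not dual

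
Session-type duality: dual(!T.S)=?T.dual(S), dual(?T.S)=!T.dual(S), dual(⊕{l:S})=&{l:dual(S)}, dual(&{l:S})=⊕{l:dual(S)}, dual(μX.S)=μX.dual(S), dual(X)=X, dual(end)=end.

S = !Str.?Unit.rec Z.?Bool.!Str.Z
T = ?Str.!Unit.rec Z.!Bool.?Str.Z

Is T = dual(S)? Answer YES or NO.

YES

!Str ‖ ?Str  ok
  ?Unit ‖ !Unit  ok
    rec Z ‖ rec Z  ok (binder kept)
      ?Bool ‖ !Bool  ok
        !Str ‖ ?Str  ok
          Z ‖ Z  ok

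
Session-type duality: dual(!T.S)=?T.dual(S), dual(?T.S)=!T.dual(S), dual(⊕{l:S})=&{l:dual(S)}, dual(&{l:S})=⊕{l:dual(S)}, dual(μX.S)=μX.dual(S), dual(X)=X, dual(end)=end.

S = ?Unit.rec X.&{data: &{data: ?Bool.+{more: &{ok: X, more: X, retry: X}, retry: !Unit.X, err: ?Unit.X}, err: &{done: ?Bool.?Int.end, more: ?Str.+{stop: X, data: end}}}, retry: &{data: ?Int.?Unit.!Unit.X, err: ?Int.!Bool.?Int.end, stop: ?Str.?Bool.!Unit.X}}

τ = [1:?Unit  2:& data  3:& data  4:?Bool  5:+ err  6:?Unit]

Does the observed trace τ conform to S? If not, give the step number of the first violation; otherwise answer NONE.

step 1: ?Unit  match  cont: rec X.…
step 2: & data  match  cont: &{data: ?Bool.+{more: &{ok: rec X.…, more: rec X.…, retry: rec X.…}, retry: !Unit.rec X.…, err: ?Unit.rec X.…}, err: &{done: ?Bool.?Int.end, more: ?Str.+{stop: rec X.…, data: end}}}
step 3: & data  match  cont: ?Bool.+{more: &{ok: rec X.…, more: rec X.…, retry: rec X.…}, retry: !Unit.rec X.…, err: ?Unit.rec X.…}
step 4: ?Bool  match  cont: +{more: &{ok: rec X.…, more: rec X.…, retry: rec X.…}, retry: !Unit.rec X.…, err: ?Unit.rec X.…}
step 5: + err  match  cont: ?Unit.rec X.…
step 6: ?Unit  match  cont: rec X.…
trace exhausted — no violation

NONE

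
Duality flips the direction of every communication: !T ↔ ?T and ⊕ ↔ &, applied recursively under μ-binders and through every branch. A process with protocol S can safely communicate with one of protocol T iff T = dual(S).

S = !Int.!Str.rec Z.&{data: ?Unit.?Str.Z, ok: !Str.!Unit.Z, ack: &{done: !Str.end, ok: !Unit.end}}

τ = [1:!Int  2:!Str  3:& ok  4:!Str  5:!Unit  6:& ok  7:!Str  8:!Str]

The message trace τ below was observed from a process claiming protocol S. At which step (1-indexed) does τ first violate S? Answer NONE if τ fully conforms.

8

[1] !Int  ✓  now at !Str.rec Z.…
[2] !Str  ✓  now at rec Z.…
[3] & ok  ✓  now at !Str.!Unit.rec Z.…
[4] !Str  ✓  now at !Unit.rec Z.…
[5] !Unit  ✓  now at rec Z.…
[6] & ok  ✓  now at !Str.!Unit.rec Z.…
[7] !Str  ✓  now at !Unit.rec Z.…
[8] got !Str, protocol expects !Unit  ✗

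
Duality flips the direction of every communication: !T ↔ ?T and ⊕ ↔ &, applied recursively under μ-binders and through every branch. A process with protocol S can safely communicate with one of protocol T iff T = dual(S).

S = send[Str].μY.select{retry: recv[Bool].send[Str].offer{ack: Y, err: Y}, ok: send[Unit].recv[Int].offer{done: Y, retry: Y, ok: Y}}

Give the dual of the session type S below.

recv[Str].μY.offer{retry: send[Bool].recv[Str].select{ack: Y, err: Y}, ok: recv[Unit].send[Int].select{done: Y, retry: Y, ok: Y}}

send[Str] → recv[Str]
  μY → μY  (binder kept)
    select{retry,ok} → offer{retry,ok}  (⊕→&)
      case retry:
        recv[Bool] → send[Bool]
          send[Str] → recv[Str]
            offer{ack,err} → select{ack,err}  (&→⊕)
              case ack:
                Y self-dual
              case err:
                Y self-dual
      case ok:
        send[Unit] → recv[Unit]
          recv[Int] → send[Int]
            offer{done,retry,ok} → select{done,retry,ok}  (&→⊕)
              case done:
                Y self-dual
              case retry:
                Y self-dual
              case ok:
                Y self-dual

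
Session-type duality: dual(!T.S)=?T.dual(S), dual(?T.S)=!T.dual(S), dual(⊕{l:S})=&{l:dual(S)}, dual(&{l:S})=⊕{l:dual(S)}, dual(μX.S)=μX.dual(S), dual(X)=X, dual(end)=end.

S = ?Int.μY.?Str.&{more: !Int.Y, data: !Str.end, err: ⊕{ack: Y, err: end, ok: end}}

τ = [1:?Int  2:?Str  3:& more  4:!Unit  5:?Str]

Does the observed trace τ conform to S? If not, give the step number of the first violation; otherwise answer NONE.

4

[1] ?Int  ✓  state: μY.…
[2] ?Str  ✓  state: &{more: !Int.μY.…, data: !Str.end, err: ⊕{ack: μY.…, err: end, ok: end}}
[3] & more  ✓  state: !Int.μY.…
[4] got !Unit, protocol expects !Int  ✗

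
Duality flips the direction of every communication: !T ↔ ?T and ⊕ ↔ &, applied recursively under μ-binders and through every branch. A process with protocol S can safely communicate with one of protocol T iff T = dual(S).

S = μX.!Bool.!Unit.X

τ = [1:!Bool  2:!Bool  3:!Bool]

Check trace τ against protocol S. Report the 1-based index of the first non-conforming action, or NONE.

step 1: !Bool  match  now at !Unit.μX.…
step 2: got !Bool, protocol expects !Unit  ✗

2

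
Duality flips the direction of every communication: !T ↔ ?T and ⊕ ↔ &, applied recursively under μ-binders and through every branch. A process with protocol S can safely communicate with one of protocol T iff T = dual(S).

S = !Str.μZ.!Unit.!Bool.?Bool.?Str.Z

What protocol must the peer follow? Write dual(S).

?Str.μZ.?Unit.?Bool.!Bool.!Str.Z

!Str → ?Str
  μZ → μZ  (rec unchanged)
    !Unit → ?Unit
      !Bool → ?Bool
        ?Bool → !Bool
          ?Str → !Str
            Z ↦ Z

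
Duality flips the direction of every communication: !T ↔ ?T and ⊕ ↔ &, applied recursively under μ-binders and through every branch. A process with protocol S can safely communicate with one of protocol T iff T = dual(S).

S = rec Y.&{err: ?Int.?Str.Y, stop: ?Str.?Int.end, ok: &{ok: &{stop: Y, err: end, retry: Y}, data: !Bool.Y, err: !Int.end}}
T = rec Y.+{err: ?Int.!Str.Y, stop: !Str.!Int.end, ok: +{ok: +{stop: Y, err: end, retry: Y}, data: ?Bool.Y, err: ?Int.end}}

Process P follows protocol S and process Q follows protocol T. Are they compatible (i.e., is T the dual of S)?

NO

rec Y | rec Y  ✓ (μ self-dual)
  &{err,stop,ok} | +{err,stop,ok}  ✓ labels match
    • err:
      ?Int | ?Int  ✗ same direction on both sides — not dual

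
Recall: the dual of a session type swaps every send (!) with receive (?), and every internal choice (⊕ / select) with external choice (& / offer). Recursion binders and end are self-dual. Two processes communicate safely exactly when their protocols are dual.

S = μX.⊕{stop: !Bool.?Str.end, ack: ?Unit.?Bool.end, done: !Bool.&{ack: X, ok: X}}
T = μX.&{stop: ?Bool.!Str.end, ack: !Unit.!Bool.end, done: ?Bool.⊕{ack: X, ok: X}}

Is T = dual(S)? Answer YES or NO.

YES

μX | μX  ok (μ self-dual)
  ⊕{stop,ack,done} | &{stop,ack,done}  ok labels match
    [stop]
      !Bool | ?Bool  ok
        ?Str | !Str  ok
          end | end  ok
    [ack]
      ?Unit | !Unit  ok
        ?Bool | !Bool  ok
          end | end  ok
    [done]
      !Bool | ?Bool  ok
        &{ack,ok} | ⊕{ack,ok}  ok labels match
          [ack]
            X | X  ok
          [ok]
            X | X  ok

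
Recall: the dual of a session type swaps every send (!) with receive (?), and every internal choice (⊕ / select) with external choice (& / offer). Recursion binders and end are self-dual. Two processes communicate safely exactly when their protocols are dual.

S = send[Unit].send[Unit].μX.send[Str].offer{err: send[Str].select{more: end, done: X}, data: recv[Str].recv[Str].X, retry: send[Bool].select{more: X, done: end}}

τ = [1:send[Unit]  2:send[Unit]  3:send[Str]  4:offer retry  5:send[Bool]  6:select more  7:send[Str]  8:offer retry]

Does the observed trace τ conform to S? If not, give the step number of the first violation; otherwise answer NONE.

[1] send[Unit]  match  state: send[Unit].μX.…
[2] send[Unit]  match  state: μX.…
[3] send[Str]  match  state: offer{err: send[Str].select{more: end, done: μX.…}, data: recv[Str].recv[Str].μX.…, retry: send[Bool].select{more: μX.…, done: end}}
[4] offer retry  match  state: send[Bool].select{more: μX.…, done: end}
[5] send[Bool]  match  state: select{more: μX.…, done: end}
[6] select more  match  state: μX.…
[7] send[Str]  match  state: offer{err: send[Str].select{more: end, done: μX.…}, data: recv[Str].recv[Str].μX.…, retry: send[Bool].select{more: μX.…, done: end}}
[8] offer retry  match  state: send[Bool].select{more: μX.…, done: end}
all 8 steps conform

NONE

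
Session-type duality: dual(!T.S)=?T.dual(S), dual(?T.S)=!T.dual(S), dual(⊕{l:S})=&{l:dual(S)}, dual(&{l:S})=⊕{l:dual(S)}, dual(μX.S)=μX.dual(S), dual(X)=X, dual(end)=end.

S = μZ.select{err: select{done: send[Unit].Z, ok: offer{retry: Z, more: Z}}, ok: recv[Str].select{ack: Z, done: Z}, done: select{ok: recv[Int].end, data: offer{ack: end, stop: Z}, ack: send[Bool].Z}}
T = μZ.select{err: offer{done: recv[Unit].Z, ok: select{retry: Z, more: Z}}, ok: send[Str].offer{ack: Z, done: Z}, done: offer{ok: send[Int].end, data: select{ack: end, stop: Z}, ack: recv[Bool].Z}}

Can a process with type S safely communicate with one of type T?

NO

μZ ‖ μZ  ✓ (binder kept)
  select{err,ok,done} ‖ select{err,ok,done}  ✗ choice polarity not flipped — not dual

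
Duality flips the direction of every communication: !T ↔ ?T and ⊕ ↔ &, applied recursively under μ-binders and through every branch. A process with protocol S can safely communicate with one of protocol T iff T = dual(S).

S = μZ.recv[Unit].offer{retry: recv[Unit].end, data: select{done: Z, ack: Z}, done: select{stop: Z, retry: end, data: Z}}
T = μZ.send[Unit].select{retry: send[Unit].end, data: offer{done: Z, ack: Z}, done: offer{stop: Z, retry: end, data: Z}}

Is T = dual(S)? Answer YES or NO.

μZ vs μZ  match (binder kept)
  recv[Unit] vs send[Unit]  match
    offer{retry,data,done} vs select{retry,data,done}  match labels match
      • retry:
        recv[Unit] vs send[Unit]  match
          end vs end  match
      • data:
        select{done,ack} vs offer{done,ack}  match labels match
          • done:
            Z vs Z  match
          • ack:
            Z vs Z  match
      • done:
        select{stop,retry,data} vs offer{stop,retry,data}  match labels match
          • stop:
            Z vs Z  match
          • retry:
            end vs end  match
          • data:
            Z vs Z  match

YES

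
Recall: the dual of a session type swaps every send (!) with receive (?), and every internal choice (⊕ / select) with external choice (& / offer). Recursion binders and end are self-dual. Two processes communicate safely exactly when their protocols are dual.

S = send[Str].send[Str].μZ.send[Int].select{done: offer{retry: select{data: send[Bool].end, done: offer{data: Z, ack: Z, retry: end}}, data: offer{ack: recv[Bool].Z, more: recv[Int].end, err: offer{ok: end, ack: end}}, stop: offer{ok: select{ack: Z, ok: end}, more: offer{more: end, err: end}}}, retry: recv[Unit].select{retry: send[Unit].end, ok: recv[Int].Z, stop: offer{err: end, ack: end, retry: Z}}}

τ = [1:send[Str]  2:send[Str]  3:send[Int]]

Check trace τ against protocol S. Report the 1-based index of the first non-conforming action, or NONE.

NONE

[1] send[Str]  ✓  residual = send[Str].μZ.…
[2] send[Str]  ✓  residual = μZ.…
[3] send[Int]  ✓  residual = select{done: offer{retry: select{data: send[Bool].end, done: offer{data: μZ.…, ack: μZ.…, retry: end}}, data: offer{ack: recv[Bool].μZ.…, more: recv[Int].end, err: offer{ok: end, ack: end}}, stop: offer{ok: select{ack: μZ.…, ok: end}, more: offer{more: end, err: end}}}, retry: recv[Unit].select{retry: send[Unit].end, ok: recv[Int].μZ.…, stop: offer{err: end, ack: end, retry: μZ.…}}}
trace exhausted — no violation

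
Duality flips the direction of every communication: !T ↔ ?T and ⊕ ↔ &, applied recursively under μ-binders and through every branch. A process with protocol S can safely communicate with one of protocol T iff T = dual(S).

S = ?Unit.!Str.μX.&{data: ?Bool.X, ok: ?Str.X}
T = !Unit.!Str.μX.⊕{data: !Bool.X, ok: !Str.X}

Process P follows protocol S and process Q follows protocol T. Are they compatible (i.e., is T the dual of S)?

?Unit vs !Unit  match
  !Str vs !Str  ✗ same direction on both sides — not dual

NO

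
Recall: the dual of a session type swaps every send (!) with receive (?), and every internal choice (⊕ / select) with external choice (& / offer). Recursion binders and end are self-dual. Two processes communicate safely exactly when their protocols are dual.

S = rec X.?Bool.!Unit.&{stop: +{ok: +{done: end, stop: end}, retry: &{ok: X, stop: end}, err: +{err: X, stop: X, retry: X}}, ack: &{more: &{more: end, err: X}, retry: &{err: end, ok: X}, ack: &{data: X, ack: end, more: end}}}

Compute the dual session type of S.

rec X → rec X  (rec unchanged)
  ?Bool → !Bool
    !Unit → ?Unit
      &{stop,ack} → +{stop,ack}  (external→internal)
        case stop:
          +{ok,retry,err} → &{ok,retry,err}  (internal→external)
            case ok:
              +{done,stop} → &{done,stop}  (internal→external)
                case done:
                  end self-dual
                case stop:
                  end self-dual
            case retry:
              &{ok,stop} → +{ok,stop}  (external→internal)
                case ok:
                  X self-dual
                case stop:
                  end self-dual
            case err:
              +{err,stop,retry} → &{err,stop,retry}  (internal→external)
                case err:
                  X self-dual
                case stop:
                  X self-dual
                case retry:
                  X self-dual
        case ack:
          &{more,retry,ack} → +{more,retry,ack}  (external→internal)
            case more:
              &{more,err} → +{more,err}  (external→internal)
                case more:
                  end self-dual
                case err:
                  X self-dual
            case retry:
              &{err,ok} → +{err,ok}  (external→internal)
                case err:
                  end self-dual
                case ok:
                  X self-dual
            case ack:
              &{data,ack,more} → +{data,ack,more}  (external→internal)
                case data:
                  X self-dual
                case ack:
                  end self-dual
                case more:
                  end self-dual

rec X.!Bool.?Unit.+{stop: &{ok: &{done: end, stop: end}, retry: +{ok: X, stop: end}, err: &{err: X, stop: X, retry: X}}, ack: +{more: +{more: end, err: X}, retry: +{err: end, ok: X}, ack: +{data: X, ack: end, more: end}}}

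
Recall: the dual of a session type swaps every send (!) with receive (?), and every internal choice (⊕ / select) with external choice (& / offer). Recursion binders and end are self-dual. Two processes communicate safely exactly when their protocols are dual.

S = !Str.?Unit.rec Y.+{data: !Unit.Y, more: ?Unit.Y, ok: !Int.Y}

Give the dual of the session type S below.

?Str.!Unit.rec Y.&{data: ?Unit.Y, more: !Unit.Y, ok: ?Int.Y}

!Str ↦ ?Str
  ?Unit ↦ !Unit
    rec Y ↦ rec Y  (rec unchanged)
      +{data,more,ok} ↦ &{data,more,ok}  (select→offer)
        • data:
          !Unit ↦ ?Unit
            Y self-dual
        • more:
          ?Unit ↦ !Unit
            Y self-dual
        • ok:
          !Int ↦ ?Int
            Y self-dual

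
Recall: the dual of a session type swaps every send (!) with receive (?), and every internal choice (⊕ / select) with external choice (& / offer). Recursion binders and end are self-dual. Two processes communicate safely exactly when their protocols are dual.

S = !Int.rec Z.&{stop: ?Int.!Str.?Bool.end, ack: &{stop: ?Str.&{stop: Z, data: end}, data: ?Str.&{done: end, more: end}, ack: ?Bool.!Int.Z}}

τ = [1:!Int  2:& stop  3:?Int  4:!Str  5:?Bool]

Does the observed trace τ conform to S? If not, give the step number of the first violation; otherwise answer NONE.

NONE

[1] !Int  ok  state: rec Z.…
[2] & stop  ok  state: ?Int.!Str.?Bool.end
[3] ?Int  ok  state: !Str.?Bool.end
[4] !Str  ok  state: ?Bool.end
[5] ?Bool  ok  state: end
all 5 steps conform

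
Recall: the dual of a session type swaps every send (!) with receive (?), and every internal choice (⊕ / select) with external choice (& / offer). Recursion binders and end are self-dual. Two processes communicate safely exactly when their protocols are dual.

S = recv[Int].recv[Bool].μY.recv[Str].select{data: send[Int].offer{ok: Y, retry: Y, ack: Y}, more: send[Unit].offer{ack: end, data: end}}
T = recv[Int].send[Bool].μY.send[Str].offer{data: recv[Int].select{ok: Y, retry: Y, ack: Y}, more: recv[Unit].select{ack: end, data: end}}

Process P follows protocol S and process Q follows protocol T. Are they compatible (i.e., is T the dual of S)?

NO

recv[Int] vs recv[Int]  ✗ same direction on both sides — not dual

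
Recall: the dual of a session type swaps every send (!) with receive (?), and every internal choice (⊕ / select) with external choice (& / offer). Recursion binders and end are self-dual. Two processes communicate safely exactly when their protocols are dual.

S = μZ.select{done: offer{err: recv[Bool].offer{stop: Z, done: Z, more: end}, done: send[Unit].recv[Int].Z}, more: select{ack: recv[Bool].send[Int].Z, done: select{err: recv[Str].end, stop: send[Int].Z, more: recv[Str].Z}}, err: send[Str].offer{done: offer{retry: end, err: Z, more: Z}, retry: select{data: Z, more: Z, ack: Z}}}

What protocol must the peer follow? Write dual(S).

μZ.offer{done: select{err: send[Bool].select{stop: Z, done: Z, more: end}, done: recv[Unit].send[Int].Z}, more: offer{ack: send[Bool].recv[Int].Z, done: offer{err: send[Str].end, stop: recv[Int].Z, more: send[Str].Z}}, err: recv[Str].select{done: select{retry: end, err: Z, more: Z}, retry: offer{data: Z, more: Z, ack: Z}}}

μZ → μZ  (binder kept)
  select{done,more,err} → offer{done,more,err}  (⊕→&)
    case done:
      offer{err,done} → select{err,done}  (&→⊕)
        case err:
          recv[Bool] → send[Bool]
            offer{stop,done,more} → select{stop,done,more}  (&→⊕)
              case stop:
                dual(Z) = Z
              case done:
                dual(Z) = Z
              case more:
                dual(end) = end
        case done:
          send[Unit] → recv[Unit]
            recv[Int] → send[Int]
              dual(Z) = Z
    case more:
      select{ack,done} → offer{ack,done}  (⊕→&)
        case ack:
          recv[Bool] → send[Bool]
            send[Int] → recv[Int]
              dual(Z) = Z
        case done:
          select{err,stop,more} → offer{err,stop,more}  (⊕→&)
            case err:
              recv[Str] → send[Str]
                dual(end) = end
            case stop:
              send[Int] → recv[Int]
                dual(Z) = Z
            case more:
              recv[Str] → send[Str]
                dual(Z) = Z
    case err:
      send[Str] → recv[Str]
        offer{done,retry} → select{done,retry}  (&→⊕)
          case done:
            offer{retry,err,more} → select{retry,err,more}  (&→⊕)
              case retry:
                dual(end) = end
              case err:
                dual(Z) = Z
              case more:
                dual(Z) = Z
          case retry:
            select{data,more,ack} → offer{data,more,ack}  (⊕→&)
              case data:
                dual(Z) = Z
              case more:
                dual(Z) = Z
              case ack:
                dual(Z) = Z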